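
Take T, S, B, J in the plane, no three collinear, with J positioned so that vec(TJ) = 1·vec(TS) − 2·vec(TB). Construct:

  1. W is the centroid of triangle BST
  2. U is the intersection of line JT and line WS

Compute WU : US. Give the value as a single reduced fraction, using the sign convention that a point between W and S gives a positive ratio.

WU:US = -1/2

Choose coordinates T = (0, 0), S = (1, 0), B = (0, 1), J = (1, -2).
1. W is the centroid of triangle BST ⇒ W = (1/3, 1/3)
2. U is the intersection of line JT and line WS ⇒ U = (-1/3, 2/3)
U = W + t·(S−W) with t = -1, so WU:US = t:(1−t) = -1:2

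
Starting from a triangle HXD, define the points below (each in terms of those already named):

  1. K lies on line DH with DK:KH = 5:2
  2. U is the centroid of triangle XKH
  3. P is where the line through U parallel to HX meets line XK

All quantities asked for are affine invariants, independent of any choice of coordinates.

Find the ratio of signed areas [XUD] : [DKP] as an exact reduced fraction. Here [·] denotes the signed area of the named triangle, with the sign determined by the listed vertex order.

[XUD]:[DKP] = -6/5

Set H = (0, 0), X = (1, 0), D = (0, 1); any affine frame gives the same invariant.
1. K lies on line DH with DK:KH = 5:2 ⇒ K = (0, 2/7)
2. U is the centroid of triangle XKH ⇒ U = (1/3, 2/21)
3. P is where the line through U parallel to HX meets line XK ⇒ P = (2/3, 2/21)
2·[XUD] = -4/7, 2·[DKP] = 10/21
[XUD]:[DKP] = -4/7:10/21 = -6/5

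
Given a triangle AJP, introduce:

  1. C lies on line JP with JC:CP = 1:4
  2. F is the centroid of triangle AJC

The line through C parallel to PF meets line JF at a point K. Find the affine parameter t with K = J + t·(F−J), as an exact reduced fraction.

Work in coordinates with A = (0, 0), J = (1, 0), P = (0, 1).
1. C lies on line JP with JC:CP = 1:4 ⇒ C = (4/5, 1/5)
2. F is the centroid of triangle AJC ⇒ F = (3/5, 1/15)
through C parallel to PF: direction (3/5, -14/15); meets JF at K = (23/25, 1/75)
K = J + t·(F−J) with t = 1/5

t = 1/5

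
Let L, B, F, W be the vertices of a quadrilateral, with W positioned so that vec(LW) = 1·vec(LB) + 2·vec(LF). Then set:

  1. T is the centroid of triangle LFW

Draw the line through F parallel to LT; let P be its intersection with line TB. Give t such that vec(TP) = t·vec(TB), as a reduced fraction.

t = -1/3

Work in coordinates with L = (0, 0), B = (1, 0), F = (0, 1), W = (1, 2).
1. T is the centroid of triangle LFW ⇒ T = (1/3, 1)
through F parallel to LT: direction (1/3, 1); meets TB at P = (1/9, 4/3)
P = T + t·(B−T) with t = -1/3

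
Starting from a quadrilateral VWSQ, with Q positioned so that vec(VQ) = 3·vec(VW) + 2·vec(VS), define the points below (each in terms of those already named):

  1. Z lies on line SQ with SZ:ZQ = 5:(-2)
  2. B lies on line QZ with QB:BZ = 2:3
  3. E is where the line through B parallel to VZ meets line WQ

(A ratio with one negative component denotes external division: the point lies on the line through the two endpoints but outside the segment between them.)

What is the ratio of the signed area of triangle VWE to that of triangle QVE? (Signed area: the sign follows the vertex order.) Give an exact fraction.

[VWE]:[QVE] = 29/6

Choose coordinates V = (0, 0), W = (1, 0), S = (0, 1), Q = (3, 2).
1. Z lies on line SQ with SZ:ZQ = 5:(-2) ⇒ Z = (5, 8/3)
2. B lies on line QZ with QB:BZ = 2:3 ⇒ B = (19/5, 34/15)
3. E is where the line through B parallel to VZ meets line WQ ⇒ E = (93/35, 58/35)
2·[VWE] = 58/35, 2·[QVE] = 12/35
[VWE]:[QVE] = 58/35:12/35 = 29/6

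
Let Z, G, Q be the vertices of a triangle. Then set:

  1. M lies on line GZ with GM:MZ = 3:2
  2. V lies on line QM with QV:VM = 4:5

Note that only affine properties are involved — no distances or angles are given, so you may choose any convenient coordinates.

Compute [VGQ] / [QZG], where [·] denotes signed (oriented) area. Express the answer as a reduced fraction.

[VGQ]:[QZG] = 4/15

Choose coordinates Z = (0, 0), G = (1, 0), Q = (0, 1).
1. M lies on line GZ with GM:MZ = 3:2 ⇒ M = (2/5, 0)
2. V lies on line QM with QV:VM = 4:5 ⇒ V = (8/45, 5/9)
2·[VGQ] = 4/15, 2·[QZG] = 1
[VGQ]:[QZG] = 4/15:1 = 4/15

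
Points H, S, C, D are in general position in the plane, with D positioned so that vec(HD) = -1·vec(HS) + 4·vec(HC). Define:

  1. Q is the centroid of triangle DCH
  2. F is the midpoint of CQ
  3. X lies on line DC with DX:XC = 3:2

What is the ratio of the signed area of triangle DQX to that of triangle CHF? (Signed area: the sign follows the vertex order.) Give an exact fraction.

[DQX]:[CHF] = -6/5

Assign H = (0, 0), S = (1, 0), C = (0, 1), D = (-1, 4) — the answer is frame-independent, so this choice is without loss of generality.
1. Q is the centroid of triangle DCH ⇒ Q = (-1/3, 5/3)
2. F is the midpoint of CQ ⇒ F = (-1/6, 4/3)
3. X lies on line DC with DX:XC = 3:2 ⇒ X = (-2/5, 11/5)
2·[DQX] = 1/5, 2·[CHF] = -1/6
[DQX]:[CHF] = 1/5:-1/6 = -6/5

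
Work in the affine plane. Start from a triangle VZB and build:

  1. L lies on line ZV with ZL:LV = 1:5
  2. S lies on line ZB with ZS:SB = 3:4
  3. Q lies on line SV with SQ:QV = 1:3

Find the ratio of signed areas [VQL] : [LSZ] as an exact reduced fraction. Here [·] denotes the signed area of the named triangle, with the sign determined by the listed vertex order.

Work in coordinates with V = (0, 0), Z = (1, 0), B = (0, 1).
1. L lies on line ZV with ZL:LV = 1:5 ⇒ L = (5/6, 0)
2. S lies on line ZB with ZS:SB = 3:4 ⇒ S = (4/7, 3/7)
3. Q lies on line SV with SQ:QV = 1:3 ⇒ Q = (3/7, 9/28)
2·[VQL] = -15/56, 2·[LSZ] = -1/14
[VQL]:[LSZ] = -15/56:-1/14 = 15/4

[VQL]:[LSZ] = 15/4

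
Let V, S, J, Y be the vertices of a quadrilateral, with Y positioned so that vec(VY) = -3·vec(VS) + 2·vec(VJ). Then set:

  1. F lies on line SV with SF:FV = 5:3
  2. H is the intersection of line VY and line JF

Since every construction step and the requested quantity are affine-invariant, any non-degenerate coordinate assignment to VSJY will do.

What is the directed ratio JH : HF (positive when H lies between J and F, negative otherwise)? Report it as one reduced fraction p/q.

JH:HF = -4

Choose coordinates V = (0, 0), S = (1, 0), J = (0, 1), Y = (-3, 2).
1. F lies on line SV with SF:FV = 5:3 ⇒ F = (3/8, 0)
2. H is the intersection of line VY and line JF ⇒ H = (1/2, -1/3)
H = J + t·(F−J) with t = 4/3, so JH:HF = t:(1−t) = 4/3:-1/3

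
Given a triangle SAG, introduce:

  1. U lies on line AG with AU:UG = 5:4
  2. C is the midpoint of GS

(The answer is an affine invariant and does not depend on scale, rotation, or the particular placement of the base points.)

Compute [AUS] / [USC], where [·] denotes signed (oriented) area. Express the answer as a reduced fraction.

[AUS]:[USC] = -5/2

Work in coordinates with S = (0, 0), A = (1, 0), G = (0, 1).
1. U lies on line AG with AU:UG = 5:4 ⇒ U = (4/9, 5/9)
2. C is the midpoint of GS ⇒ C = (0, 1/2)
2·[AUS] = 5/9, 2·[USC] = -2/9
[AUS]:[USC] = 5/9:-2/9 = -5/2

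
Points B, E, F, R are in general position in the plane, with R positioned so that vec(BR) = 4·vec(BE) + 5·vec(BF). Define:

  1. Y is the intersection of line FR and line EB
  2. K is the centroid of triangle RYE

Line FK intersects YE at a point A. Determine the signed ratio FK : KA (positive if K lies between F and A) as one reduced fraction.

Choose coordinates B = (0, 0), E = (1, 0), F = (0, 1), R = (4, 5).
1. Y is the intersection of line FR and line EB ⇒ Y = (-1, 0)
2. K is the centroid of triangle RYE ⇒ K = (4/3, 5/3)
line FK meets YE at A = (-2, 0)
K = F + t·(A−F) with t = -2/3, so FK:KA = -2/3:5/3

FK:KA = -2/5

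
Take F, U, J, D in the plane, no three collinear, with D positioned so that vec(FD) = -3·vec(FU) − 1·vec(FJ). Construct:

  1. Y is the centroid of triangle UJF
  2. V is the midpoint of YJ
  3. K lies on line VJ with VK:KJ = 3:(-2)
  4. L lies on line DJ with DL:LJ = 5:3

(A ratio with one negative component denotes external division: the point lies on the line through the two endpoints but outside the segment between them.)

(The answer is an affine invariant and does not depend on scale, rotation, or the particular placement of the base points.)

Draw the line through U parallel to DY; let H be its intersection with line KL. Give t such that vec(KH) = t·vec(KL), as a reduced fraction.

t = 2

Choose coordinates F = (0, 0), U = (1, 0), J = (0, 1), D = (-3, -1).
1. Y is the centroid of triangle UJF ⇒ Y = (1/3, 1/3)
2. V is the midpoint of YJ ⇒ V = (1/6, 2/3)
3. K lies on line VJ with VK:KJ = 3:(-2) ⇒ K = (-1/3, 5/3)
4. L lies on line DJ with DL:LJ = 5:3 ⇒ L = (-9/8, 1/4)
through U parallel to DY: direction (10/3, 4/3); meets KL at H = (-23/12, -7/6)
H = K + t·(L−K) with t = 2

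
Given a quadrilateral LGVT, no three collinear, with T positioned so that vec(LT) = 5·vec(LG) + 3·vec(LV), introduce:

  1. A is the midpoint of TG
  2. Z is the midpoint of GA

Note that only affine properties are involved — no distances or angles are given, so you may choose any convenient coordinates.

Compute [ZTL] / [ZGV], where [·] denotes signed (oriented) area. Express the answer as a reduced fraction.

[ZTL]:[ZGV] = -9/7

Choose coordinates L = (0, 0), G = (1, 0), V = (0, 1), T = (5, 3).
1. A is the midpoint of TG ⇒ A = (3, 3/2)
2. Z is the midpoint of GA ⇒ Z = (2, 3/4)
2·[ZTL] = 9/4, 2·[ZGV] = -7/4
[ZTL]:[ZGV] = 9/4:-7/4 = -9/7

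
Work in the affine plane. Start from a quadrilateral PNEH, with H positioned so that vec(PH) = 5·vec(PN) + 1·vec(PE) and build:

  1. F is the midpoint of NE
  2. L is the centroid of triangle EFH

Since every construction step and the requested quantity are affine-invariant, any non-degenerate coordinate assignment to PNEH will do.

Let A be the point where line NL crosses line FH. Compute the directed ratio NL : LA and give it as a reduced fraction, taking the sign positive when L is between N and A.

NL:LA = -4

Work in coordinates with P = (0, 0), N = (1, 0), E = (0, 1), H = (5, 1).
1. F is the midpoint of NE ⇒ F = (1/2, 1/2)
2. L is the centroid of triangle EFH ⇒ L = (11/6, 5/6)
line NL meets FH at A = (13/8, 5/8)
L = N + t·(A−N) with t = 4/3, so NL:LA = 4/3:-1/3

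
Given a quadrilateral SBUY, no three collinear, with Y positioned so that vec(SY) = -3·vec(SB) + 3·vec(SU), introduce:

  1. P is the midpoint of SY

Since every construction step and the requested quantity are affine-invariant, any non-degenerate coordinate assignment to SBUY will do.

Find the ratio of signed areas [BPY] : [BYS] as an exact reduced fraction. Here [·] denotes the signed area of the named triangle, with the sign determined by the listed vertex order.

Set S = (0, 0), B = (1, 0), U = (0, 1), Y = (-3, 3); any affine frame gives the same invariant.
1. P is the midpoint of SY ⇒ P = (-3/2, 3/2)
2·[BPY] = -3/2, 2·[BYS] = 3
[BPY]:[BYS] = -3/2:3 = -1/2

[BPY]:[BYS] = -1/2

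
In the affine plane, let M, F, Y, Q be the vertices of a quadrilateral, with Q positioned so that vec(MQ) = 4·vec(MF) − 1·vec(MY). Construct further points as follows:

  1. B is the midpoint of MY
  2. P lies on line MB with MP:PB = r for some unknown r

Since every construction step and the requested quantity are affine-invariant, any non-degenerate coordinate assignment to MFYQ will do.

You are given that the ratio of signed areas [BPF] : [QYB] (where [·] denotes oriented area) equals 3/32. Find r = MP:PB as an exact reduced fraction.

r = 5/3

Work in coordinates with M = (0, 0), F = (1, 0), Y = (0, 1), Q = (4, -1).
1. B is the midpoint of MY ⇒ B = (0, 1/2)
2. With MP:PB = r, write λ = r/(r+1) so P = M + λ·(B−M); P is affine-linear in λ
Every point depending on P is an affine combination of P and λ-independent points, so each such coordinate is linear in λ; the λ² term in each signed area is a multiple of (B−M)×(B−M) = 0, so 2·[BPF] and 2·[QYB] are each linear in λ. Evaluating at λ=0 and λ=1:
  2·[BPF] = -1/2·λ + 1/2,   2·[QYB] = 2
So [BPF]:[QYB] = (-1/2·λ + 1/2) / (2). Setting this equal to 3/32:
  -1/2·λ + 1/2 = 3/32·(2)  ⇒  λ = 5/8
Then r = λ/(1−λ) = (5/8)/(3/8) = 5/3. Check: with r = 5/3, P = (0, 5/16) and [BPF]:[QYB] = 3/32 as required.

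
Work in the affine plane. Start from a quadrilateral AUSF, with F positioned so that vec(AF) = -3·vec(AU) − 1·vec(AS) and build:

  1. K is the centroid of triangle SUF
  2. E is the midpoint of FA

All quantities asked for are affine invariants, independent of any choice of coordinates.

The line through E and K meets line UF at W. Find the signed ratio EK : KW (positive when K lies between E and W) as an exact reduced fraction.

Assign A = (0, 0), U = (1, 0), S = (0, 1), F = (-3, -1) — the answer is frame-independent, so this choice is without loss of generality.
1. K is the centroid of triangle SUF ⇒ K = (-2/3, 0)
2. E is the midpoint of FA ⇒ E = (-3/2, -1/2)
line EK meets UF at W = (-13/7, -5/7)
K = E + t·(W−E) with t = -7/3, so EK:KW = -7/3:10/3

EK:KW = -7/10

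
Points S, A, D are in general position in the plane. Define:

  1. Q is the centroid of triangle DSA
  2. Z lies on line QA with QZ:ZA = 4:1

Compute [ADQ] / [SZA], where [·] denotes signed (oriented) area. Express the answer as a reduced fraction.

[ADQ]:[SZA] = -5

Assign S = (0, 0), A = (1, 0), D = (0, 1) — the answer is frame-independent, so this choice is without loss of generality.
1. Q is the centroid of triangle DSA ⇒ Q = (1/3, 1/3)
2. Z lies on line QA with QZ:ZA = 4:1 ⇒ Z = (13/15, 1/15)
2·[ADQ] = 1/3, 2·[SZA] = -1/15
[ADQ]:[SZA] = 1/3:-1/15 = -5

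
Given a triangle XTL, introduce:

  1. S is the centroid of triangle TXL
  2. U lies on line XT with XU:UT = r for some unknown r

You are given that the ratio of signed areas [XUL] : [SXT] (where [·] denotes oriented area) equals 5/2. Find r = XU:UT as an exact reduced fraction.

r = 5

Choose coordinates X = (0, 0), T = (1, 0), L = (0, 1).
1. S is the centroid of triangle TXL ⇒ S = (1/3, 1/3)
2. With XU:UT = r, write λ = r/(r+1) so U = X + λ·(T−X); U is affine-linear in λ
Every point depending on U is an affine combination of U and λ-independent points, so each such coordinate is linear in λ; the λ² term in each signed area is a multiple of (T−X)×(T−X) = 0, so 2·[XUL] and 2·[SXT] are each linear in λ. Evaluating at λ=0 and λ=1:
  2·[XUL] = λ,   2·[SXT] = 1/3
So [XUL]:[SXT] = (λ) / (1/3). Setting this equal to 5/2:
  λ = 5/2·(1/3)  ⇒  λ = 5/6
Then r = λ/(1−λ) = (5/6)/(1/6) = 5. Check: with r = 5, U = (5/6, 0) and [XUL]:[SXT] = 5/2 as required.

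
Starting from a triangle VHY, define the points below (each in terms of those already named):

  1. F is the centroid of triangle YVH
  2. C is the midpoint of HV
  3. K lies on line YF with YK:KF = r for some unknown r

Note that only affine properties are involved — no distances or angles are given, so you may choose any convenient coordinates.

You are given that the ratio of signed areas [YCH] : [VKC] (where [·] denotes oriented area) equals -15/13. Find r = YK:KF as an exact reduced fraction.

Choose coordinates V = (0, 0), H = (1, 0), Y = (0, 1).
1. F is the centroid of triangle YVH ⇒ F = (1/3, 1/3)
2. C is the midpoint of HV ⇒ C = (1/2, 0)
3. With YK:KF = r, write λ = r/(r+1) so K = Y + λ·(F−Y); K is affine-linear in λ
Every point depending on K is an affine combination of K and λ-independent points, so each such coordinate is linear in λ; the λ² term in each signed area is a multiple of (F−Y)×(F−Y) = 0, so 2·[YCH] and 2·[VKC] are each linear in λ. Evaluating at λ=0 and λ=1:
  2·[YCH] = 1/2,   2·[VKC] = 1/3·λ − 1/2
So [YCH]:[VKC] = (1/2) / (1/3·λ − 1/2). Setting this equal to -15/13:
  1/2 = -15/13·(1/3·λ − 1/2)  ⇒  λ = 1/5
Then r = λ/(1−λ) = (1/5)/(4/5) = 1/4. Check: with r = 1/4, K = (1/15, 13/15) and [YCH]:[VKC] = -15/13 as required.

r = 1/4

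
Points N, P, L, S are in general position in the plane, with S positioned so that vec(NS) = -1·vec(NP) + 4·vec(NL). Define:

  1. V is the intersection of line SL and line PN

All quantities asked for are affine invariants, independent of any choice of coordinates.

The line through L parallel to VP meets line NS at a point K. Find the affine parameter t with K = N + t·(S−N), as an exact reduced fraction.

Work in coordinates with N = (0, 0), P = (1, 0), L = (0, 1), S = (-1, 4).
1. V is the intersection of line SL and line PN ⇒ V = (1/3, 0)
through L parallel to VP: direction (2/3, 0); meets NS at K = (-1/4, 1)
K = N + t·(S−N) with t = 1/4

t = 1/4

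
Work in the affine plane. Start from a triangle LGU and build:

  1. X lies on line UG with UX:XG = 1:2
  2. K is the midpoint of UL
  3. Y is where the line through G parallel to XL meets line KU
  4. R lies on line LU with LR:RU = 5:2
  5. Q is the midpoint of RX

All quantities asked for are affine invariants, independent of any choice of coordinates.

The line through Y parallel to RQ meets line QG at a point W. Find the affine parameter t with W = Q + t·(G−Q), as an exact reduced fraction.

t = 19/4

Assign L = (0, 0), G = (1, 0), U = (0, 1) — the answer is frame-independent, so this choice is without loss of generality.
1. X lies on line UG with UX:XG = 1:2 ⇒ X = (1/3, 2/3)
2. K is the midpoint of UL ⇒ K = (0, 1/2)
3. Y is where the line through G parallel to XL meets line KU ⇒ Y = (0, -2)
4. R lies on line LU with LR:RU = 5:2 ⇒ R = (0, 5/7)
5. Q is the midpoint of RX ⇒ Q = (1/6, 29/42)
through Y parallel to RQ: direction (1/6, -1/42); meets QG at W = (33/8, -145/56)
W = Q + t·(G−Q) with t = 19/4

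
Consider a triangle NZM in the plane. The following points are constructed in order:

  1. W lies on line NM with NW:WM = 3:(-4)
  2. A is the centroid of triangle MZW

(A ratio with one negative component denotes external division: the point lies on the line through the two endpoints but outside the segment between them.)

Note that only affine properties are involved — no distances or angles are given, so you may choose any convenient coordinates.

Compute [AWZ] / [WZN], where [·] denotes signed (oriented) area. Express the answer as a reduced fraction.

[AWZ]:[WZN] = 4/9

Choose coordinates N = (0, 0), Z = (1, 0), M = (0, 1).
1. W lies on line NM with NW:WM = 3:(-4) ⇒ W = (0, -3)
2. A is the centroid of triangle MZW ⇒ A = (1/3, -2/3)
2·[AWZ] = 4/3, 2·[WZN] = 3
[AWZ]:[WZN] = 4/3:3 = 4/9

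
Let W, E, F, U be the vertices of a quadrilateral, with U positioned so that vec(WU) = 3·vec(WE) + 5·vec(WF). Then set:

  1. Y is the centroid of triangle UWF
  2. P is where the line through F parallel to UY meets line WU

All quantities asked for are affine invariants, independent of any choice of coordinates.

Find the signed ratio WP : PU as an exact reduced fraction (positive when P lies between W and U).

WP:PU = -2

Set W = (0, 0), E = (1, 0), F = (0, 1), U = (3, 5); any affine frame gives the same invariant.
1. Y is the centroid of triangle UWF ⇒ Y = (1, 2)
2. P is where the line through F parallel to UY meets line WU ⇒ P = (6, 10)
P = W + t·(U−W) with t = 2, so WP:PU = t:(1−t) = 2:-1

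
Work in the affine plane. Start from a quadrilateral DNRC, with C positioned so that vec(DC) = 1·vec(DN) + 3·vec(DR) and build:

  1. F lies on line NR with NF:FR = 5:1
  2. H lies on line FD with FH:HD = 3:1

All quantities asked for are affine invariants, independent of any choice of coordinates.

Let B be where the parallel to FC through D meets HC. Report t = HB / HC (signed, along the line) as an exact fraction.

t = -1/3

Work in coordinates with D = (0, 0), N = (1, 0), R = (0, 1), C = (1, 3).
1. F lies on line NR with NF:FR = 5:1 ⇒ F = (1/6, 5/6)
2. H lies on line FD with FH:HD = 3:1 ⇒ H = (1/24, 5/24)
through D parallel to FC: direction (5/6, 13/6); meets HC at B = (-5/18, -13/18)
B = H + t·(C−H) with t = -1/3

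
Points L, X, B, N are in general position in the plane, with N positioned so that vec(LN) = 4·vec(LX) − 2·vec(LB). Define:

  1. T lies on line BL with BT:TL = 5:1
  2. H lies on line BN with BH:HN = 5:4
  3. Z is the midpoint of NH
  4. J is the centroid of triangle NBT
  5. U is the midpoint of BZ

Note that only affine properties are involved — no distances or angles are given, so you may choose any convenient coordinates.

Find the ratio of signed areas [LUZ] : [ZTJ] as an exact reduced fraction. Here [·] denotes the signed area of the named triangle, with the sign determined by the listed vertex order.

[LUZ]:[ZTJ] = 63/25

Work in coordinates with L = (0, 0), X = (1, 0), B = (0, 1), N = (4, -2).
1. T lies on line BL with BT:TL = 5:1 ⇒ T = (0, 1/6)
2. H lies on line BN with BH:HN = 5:4 ⇒ H = (20/9, -2/3)
3. Z is the midpoint of NH ⇒ Z = (28/9, -4/3)
4. J is the centroid of triangle NBT ⇒ J = (4/3, -5/18)
5. U is the midpoint of BZ ⇒ U = (14/9, -1/6)
2·[LUZ] = -14/9, 2·[ZTJ] = -50/81
[LUZ]:[ZTJ] = -14/9:-50/81 = 63/25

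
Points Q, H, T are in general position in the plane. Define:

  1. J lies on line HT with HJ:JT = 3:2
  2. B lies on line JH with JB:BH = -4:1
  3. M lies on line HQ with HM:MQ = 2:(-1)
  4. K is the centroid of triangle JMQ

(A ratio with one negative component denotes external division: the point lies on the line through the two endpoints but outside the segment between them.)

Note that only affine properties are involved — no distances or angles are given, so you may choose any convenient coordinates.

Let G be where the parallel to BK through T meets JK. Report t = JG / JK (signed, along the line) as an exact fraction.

t = -1/2

Choose coordinates Q = (0, 0), H = (1, 0), T = (0, 1).
1. J lies on line HT with HJ:JT = 3:2 ⇒ J = (2/5, 3/5)
2. B lies on line JH with JB:BH = -4:1 ⇒ B = (6/5, -1/5)
3. M lies on line HQ with HM:MQ = 2:(-1) ⇒ M = (-1, 0)
4. K is the centroid of triangle JMQ ⇒ K = (-1/5, 1/5)
through T parallel to BK: direction (-7/5, 2/5); meets JK at G = (7/10, 4/5)
G = J + t·(K−J) with t = -1/2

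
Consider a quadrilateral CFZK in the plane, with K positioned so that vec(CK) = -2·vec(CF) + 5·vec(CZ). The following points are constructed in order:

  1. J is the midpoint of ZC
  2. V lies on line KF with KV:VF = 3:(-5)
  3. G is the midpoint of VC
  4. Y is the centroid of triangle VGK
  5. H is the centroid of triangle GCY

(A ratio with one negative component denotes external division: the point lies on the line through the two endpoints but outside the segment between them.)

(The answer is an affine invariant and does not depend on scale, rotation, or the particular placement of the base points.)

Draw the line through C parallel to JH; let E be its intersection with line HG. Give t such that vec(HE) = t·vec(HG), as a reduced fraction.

t = -86

Choose coordinates C = (0, 0), F = (1, 0), Z = (0, 1), K = (-2, 5).
1. J is the midpoint of ZC ⇒ J = (0, 1/2)
2. V lies on line KF with KV:VF = 3:(-5) ⇒ V = (-13/2, 25/2)
3. G is the midpoint of VC ⇒ G = (-13/4, 25/4)
4. Y is the centroid of triangle VGK ⇒ Y = (-47/12, 95/12)
5. H is the centroid of triangle GCY ⇒ H = (-43/18, 85/18)
through C parallel to JH: direction (-43/18, 38/9); meets HG at E = (215/3, -380/3)
E = H + t·(G−H) with t = -86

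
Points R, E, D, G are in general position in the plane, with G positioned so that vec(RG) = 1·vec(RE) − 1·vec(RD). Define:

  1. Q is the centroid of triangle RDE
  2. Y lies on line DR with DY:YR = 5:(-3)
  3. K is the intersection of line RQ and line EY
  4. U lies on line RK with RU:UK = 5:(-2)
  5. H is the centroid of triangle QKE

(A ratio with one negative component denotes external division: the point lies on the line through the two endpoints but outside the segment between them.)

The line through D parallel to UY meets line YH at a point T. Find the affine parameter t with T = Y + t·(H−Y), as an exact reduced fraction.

Assign R = (0, 0), E = (1, 0), D = (0, 1), G = (1, -1) — the answer is frame-independent, so this choice is without loss of generality.
1. Q is the centroid of triangle RDE ⇒ Q = (1/3, 1/3)
2. Y lies on line DR with DY:YR = 5:(-3) ⇒ Y = (0, -3/2)
3. K is the intersection of line RQ and line EY ⇒ K = (3, 3)
4. U lies on line RK with RU:UK = 5:(-2) ⇒ U = (5, 5)
5. H is the centroid of triangle QKE ⇒ H = (13/9, 10/9)
through D parallel to UY: direction (-5, -13/2); meets YH at T = (325/66, 977/132)
T = Y + t·(H−Y) with t = 75/22

t = 75/22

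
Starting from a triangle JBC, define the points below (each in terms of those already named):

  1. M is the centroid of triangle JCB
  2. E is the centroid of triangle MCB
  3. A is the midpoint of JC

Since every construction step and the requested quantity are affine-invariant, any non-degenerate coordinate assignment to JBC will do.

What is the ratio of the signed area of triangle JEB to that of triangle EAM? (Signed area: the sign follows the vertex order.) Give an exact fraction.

Assign J = (0, 0), B = (1, 0), C = (0, 1) — the answer is frame-independent, so this choice is without loss of generality.
1. M is the centroid of triangle JCB ⇒ M = (1/3, 1/3)
2. E is the centroid of triangle MCB ⇒ E = (4/9, 4/9)
3. A is the midpoint of JC ⇒ A = (0, 1/2)
2·[JEB] = -4/9, 2·[EAM] = 1/18
[JEB]:[EAM] = -4/9:1/18 = -8

[JEB]:[EAM] = -8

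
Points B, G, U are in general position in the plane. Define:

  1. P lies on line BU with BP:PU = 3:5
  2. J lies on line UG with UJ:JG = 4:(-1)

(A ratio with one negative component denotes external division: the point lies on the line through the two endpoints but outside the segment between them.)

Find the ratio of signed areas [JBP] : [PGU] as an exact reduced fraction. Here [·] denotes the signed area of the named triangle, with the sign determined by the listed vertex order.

Assign B = (0, 0), G = (1, 0), U = (0, 1) — the answer is frame-independent, so this choice is without loss of generality.
1. P lies on line BU with BP:PU = 3:5 ⇒ P = (0, 3/8)
2. J lies on line UG with UJ:JG = 4:(-1) ⇒ J = (4/3, -1/3)
2·[JBP] = -1/2, 2·[PGU] = 5/8
[JBP]:[PGU] = -1/2:5/8 = -4/5

[JBP]:[PGU] = -4/5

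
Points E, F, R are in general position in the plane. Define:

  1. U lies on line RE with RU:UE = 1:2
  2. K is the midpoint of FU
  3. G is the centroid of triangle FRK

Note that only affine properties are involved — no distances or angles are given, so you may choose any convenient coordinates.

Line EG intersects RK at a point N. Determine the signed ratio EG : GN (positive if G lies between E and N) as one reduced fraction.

Choose coordinates E = (0, 0), F = (1, 0), R = (0, 1).
1. U lies on line RE with RU:UE = 1:2 ⇒ U = (0, 2/3)
2. K is the midpoint of FU ⇒ K = (1/2, 1/3)
3. G is the centroid of triangle FRK ⇒ G = (1/2, 4/9)
line EG meets RK at N = (9/20, 2/5)
G = E + t·(N−E) with t = 10/9, so EG:GN = 10/9:-1/9

EG:GN = -10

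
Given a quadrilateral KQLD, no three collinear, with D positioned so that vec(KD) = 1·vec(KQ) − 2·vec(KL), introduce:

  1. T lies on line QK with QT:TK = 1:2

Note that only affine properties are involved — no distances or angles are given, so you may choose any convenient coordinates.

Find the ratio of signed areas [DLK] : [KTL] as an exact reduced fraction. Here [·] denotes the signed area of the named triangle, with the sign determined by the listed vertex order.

[DLK]:[KTL] = 3/2

Set K = (0, 0), Q = (1, 0), L = (0, 1), D = (1, -2); any affine frame gives the same invariant.
1. T lies on line QK with QT:TK = 1:2 ⇒ T = (2/3, 0)
2·[DLK] = 1, 2·[KTL] = 2/3
[DLK]:[KTL] = 1:2/3 = 3/2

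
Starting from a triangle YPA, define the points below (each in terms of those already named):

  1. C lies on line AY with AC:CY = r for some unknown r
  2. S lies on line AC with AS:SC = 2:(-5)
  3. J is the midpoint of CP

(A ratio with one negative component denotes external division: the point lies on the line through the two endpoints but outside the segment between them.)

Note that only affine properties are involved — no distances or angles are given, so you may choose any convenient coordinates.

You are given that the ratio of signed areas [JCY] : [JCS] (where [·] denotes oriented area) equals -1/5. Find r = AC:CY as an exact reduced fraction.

r = 3

Assign Y = (0, 0), P = (1, 0), A = (0, 1) — the answer is frame-independent, so this choice is without loss of generality.
1. With AC:CY = r, write λ = r/(r+1) so C = A + λ·(Y−A); C is affine-linear in λ
2. S lies on line AC with AS:SC = 2:(-5) ⇒ S is an affine combination of earlier points and hence also affine-linear in λ
3. J is the midpoint of CP ⇒ J is an affine combination of earlier points and hence also affine-linear in λ
Every point depending on C is an affine combination of C and λ-independent points, so each such coordinate is linear in λ; the λ² term in each signed area is a multiple of (Y−A)×(Y−A) = 0, so 2·[JCY] and 2·[JCS] are each linear in λ. Evaluating at λ=0 and λ=1:
  2·[JCY] = -1/2·λ + 1/2,   2·[JCS] = -5/6·λ
So [JCY]:[JCS] = (-1/2·λ + 1/2) / (-5/6·λ). Setting this equal to -1/5:
  -1/2·λ + 1/2 = -1/5·(-5/6·λ)  ⇒  λ = 3/4
Then r = λ/(1−λ) = (3/4)/(1/4) = 3. Check: with r = 3, C = (0, 1/4) and [JCY]:[JCS] = -1/5 as required.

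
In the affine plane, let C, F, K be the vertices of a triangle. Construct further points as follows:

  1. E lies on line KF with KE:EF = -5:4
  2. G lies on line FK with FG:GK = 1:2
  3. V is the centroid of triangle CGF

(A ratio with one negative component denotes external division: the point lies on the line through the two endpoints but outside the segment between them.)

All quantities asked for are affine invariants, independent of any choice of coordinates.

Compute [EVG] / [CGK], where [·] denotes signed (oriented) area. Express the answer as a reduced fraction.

Work in coordinates with C = (0, 0), F = (1, 0), K = (0, 1).
1. E lies on line KF with KE:EF = -5:4 ⇒ E = (5, -4)
2. G lies on line FK with FG:GK = 1:2 ⇒ G = (2/3, 1/3)
3. V is the centroid of triangle CGF ⇒ V = (5/9, 1/9)
2·[EVG] = -13/9, 2·[CGK] = 2/3
[EVG]:[CGK] = -13/9:2/3 = -13/6

[EVG]:[CGK] = -13/6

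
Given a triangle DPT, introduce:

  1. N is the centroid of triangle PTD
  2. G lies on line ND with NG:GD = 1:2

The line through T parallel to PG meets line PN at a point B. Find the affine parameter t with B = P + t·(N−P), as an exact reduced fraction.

Set D = (0, 0), P = (1, 0), T = (0, 1); any affine frame gives the same invariant.
1. N is the centroid of triangle PTD ⇒ N = (1/3, 1/3)
2. G lies on line ND with NG:GD = 1:2 ⇒ G = (2/9, 2/9)
through T parallel to PG: direction (-7/9, 2/9); meets PN at B = (-7/3, 5/3)
B = P + t·(N−P) with t = 5

t = 5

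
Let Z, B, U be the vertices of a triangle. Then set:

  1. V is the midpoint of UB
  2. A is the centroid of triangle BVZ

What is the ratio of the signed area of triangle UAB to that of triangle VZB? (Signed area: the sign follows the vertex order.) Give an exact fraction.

Set Z = (0, 0), B = (1, 0), U = (0, 1); any affine frame gives the same invariant.
1. V is the midpoint of UB ⇒ V = (1/2, 1/2)
2. A is the centroid of triangle BVZ ⇒ A = (1/2, 1/6)
2·[UAB] = 1/3, 2·[VZB] = 1/2
[UAB]:[VZB] = 1/3:1/2 = 2/3

[UAB]:[VZB] = 2/3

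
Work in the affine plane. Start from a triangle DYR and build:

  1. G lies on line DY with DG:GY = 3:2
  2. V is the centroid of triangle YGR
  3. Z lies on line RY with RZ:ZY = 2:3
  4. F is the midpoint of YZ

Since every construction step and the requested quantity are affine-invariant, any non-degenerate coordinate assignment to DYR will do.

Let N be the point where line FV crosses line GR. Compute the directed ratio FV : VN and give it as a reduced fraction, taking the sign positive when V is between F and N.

FV:VN = 11/10

Choose coordinates D = (0, 0), Y = (1, 0), R = (0, 1).
1. G lies on line DY with DG:GY = 3:2 ⇒ G = (3/5, 0)
2. V is the centroid of triangle YGR ⇒ V = (8/15, 1/3)
3. Z lies on line RY with RZ:ZY = 2:3 ⇒ Z = (2/5, 3/5)
4. F is the midpoint of YZ ⇒ F = (7/10, 3/10)
line FV meets GR at N = (21/55, 4/11)
V = F + t·(N−F) with t = 11/21, so FV:VN = 11/21:10/21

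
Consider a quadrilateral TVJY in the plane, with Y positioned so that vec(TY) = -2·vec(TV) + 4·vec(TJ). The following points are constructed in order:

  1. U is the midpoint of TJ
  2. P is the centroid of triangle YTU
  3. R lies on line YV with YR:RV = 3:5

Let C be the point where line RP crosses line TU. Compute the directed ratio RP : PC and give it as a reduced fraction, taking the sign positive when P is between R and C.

Work in coordinates with T = (0, 0), V = (1, 0), J = (0, 1), Y = (-2, 4).
1. U is the midpoint of TJ ⇒ U = (0, 1/2)
2. P is the centroid of triangle YTU ⇒ P = (-2/3, 3/2)
3. R lies on line YV with YR:RV = 3:5 ⇒ R = (-7/8, 5/2)
line RP meets TU at C = (0, -17/10)
P = R + t·(C−R) with t = 5/21, so RP:PC = 5/21:16/21

RP:PC = 5/16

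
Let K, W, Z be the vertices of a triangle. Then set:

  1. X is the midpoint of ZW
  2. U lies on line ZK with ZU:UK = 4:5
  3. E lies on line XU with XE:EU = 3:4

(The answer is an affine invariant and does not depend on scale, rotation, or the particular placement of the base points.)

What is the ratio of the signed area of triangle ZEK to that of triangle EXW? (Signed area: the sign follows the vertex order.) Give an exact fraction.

Set K = (0, 0), W = (1, 0), Z = (0, 1); any affine frame gives the same invariant.
1. X is the midpoint of ZW ⇒ X = (1/2, 1/2)
2. U lies on line ZK with ZU:UK = 4:5 ⇒ U = (0, 5/9)
3. E lies on line XU with XE:EU = 3:4 ⇒ E = (2/7, 11/21)
2·[ZEK] = -2/7, 2·[EXW] = -2/21
[ZEK]:[EXW] = -2/7:-2/21 = 3

[ZEK]:[EXW] = 3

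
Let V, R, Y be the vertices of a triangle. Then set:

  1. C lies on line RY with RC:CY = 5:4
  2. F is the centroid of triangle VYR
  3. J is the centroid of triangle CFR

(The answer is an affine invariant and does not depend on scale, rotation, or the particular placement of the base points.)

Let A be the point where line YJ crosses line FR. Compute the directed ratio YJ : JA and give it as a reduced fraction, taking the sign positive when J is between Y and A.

YJ:JA = 22/5

Set V = (0, 0), R = (1, 0), Y = (0, 1); any affine frame gives the same invariant.
1. C lies on line RY with RC:CY = 5:4 ⇒ C = (4/9, 5/9)
2. F is the centroid of triangle VYR ⇒ F = (1/3, 1/3)
3. J is the centroid of triangle CFR ⇒ J = (16/27, 8/27)
line YJ meets FR at A = (8/11, 3/22)
J = Y + t·(A−Y) with t = 22/27, so YJ:JA = 22/27:5/27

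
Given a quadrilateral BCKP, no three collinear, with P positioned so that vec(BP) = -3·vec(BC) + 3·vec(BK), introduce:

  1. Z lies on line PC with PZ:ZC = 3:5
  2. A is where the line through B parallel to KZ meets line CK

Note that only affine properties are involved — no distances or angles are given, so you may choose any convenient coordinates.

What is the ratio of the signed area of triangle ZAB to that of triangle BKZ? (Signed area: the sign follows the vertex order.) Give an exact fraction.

[ZAB]:[BKZ] = -8/5

Work in coordinates with B = (0, 0), C = (1, 0), K = (0, 1), P = (-3, 3).
1. Z lies on line PC with PZ:ZC = 3:5 ⇒ Z = (-3/2, 15/8)
2. A is where the line through B parallel to KZ meets line CK ⇒ A = (12/5, -7/5)
2·[ZAB] = -12/5, 2·[BKZ] = 3/2
[ZAB]:[BKZ] = -12/5:3/2 = -8/5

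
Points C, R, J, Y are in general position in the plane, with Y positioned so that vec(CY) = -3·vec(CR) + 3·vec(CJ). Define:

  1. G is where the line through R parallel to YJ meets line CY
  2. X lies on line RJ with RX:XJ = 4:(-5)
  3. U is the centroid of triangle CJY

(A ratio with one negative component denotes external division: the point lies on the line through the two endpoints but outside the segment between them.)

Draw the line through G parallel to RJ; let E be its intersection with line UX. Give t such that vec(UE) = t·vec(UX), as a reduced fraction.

Assign C = (0, 0), R = (1, 0), J = (0, 1), Y = (-3, 3) — the answer is frame-independent, so this choice is without loss of generality.
1. G is where the line through R parallel to YJ meets line CY ⇒ G = (-2, 2)
2. X lies on line RJ with RX:XJ = 4:(-5) ⇒ X = (5, -4)
3. U is the centroid of triangle CJY ⇒ U = (-1, 4/3)
through G parallel to RJ: direction (-1, 1); meets UX at E = (-4, 4)
E = U + t·(X−U) with t = -1/2

t = -1/2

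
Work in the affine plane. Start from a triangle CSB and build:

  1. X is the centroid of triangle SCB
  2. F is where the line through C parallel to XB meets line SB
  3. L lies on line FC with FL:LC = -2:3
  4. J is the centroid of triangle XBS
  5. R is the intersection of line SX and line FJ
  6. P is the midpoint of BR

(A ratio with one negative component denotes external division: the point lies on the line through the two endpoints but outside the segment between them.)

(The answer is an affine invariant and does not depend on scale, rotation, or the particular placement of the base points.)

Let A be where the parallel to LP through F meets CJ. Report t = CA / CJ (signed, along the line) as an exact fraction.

t = 117/352

Work in coordinates with C = (0, 0), S = (1, 0), B = (0, 1).
1. X is the centroid of triangle SCB ⇒ X = (1/3, 1/3)
2. F is where the line through C parallel to XB meets line SB ⇒ F = (-1, 2)
3. L lies on line FC with FL:LC = -2:3 ⇒ L = (-3, 6)
4. J is the centroid of triangle XBS ⇒ J = (4/9, 4/9)
5. R is the intersection of line SX and line FJ ⇒ R = (11/15, 2/15)
6. P is the midpoint of BR ⇒ P = (11/30, 17/30)
through F parallel to LP: direction (101/30, -163/30); meets CJ at A = (13/88, 13/88)
A = C + t·(J−C) with t = 117/352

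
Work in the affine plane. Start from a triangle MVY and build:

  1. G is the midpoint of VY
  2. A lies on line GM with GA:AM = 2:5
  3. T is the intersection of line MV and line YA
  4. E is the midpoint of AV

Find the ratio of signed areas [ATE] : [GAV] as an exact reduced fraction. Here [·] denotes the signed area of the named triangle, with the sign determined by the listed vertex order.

Set M = (0, 0), V = (1, 0), Y = (0, 1); any affine frame gives the same invariant.
1. G is the midpoint of VY ⇒ G = (1/2, 1/2)
2. A lies on line GM with GA:AM = 2:5 ⇒ A = (5/14, 5/14)
3. T is the intersection of line MV and line YA ⇒ T = (5/9, 0)
4. E is the midpoint of AV ⇒ E = (19/28, 5/28)
2·[ATE] = 5/63, 2·[GAV] = 1/7
[ATE]:[GAV] = 5/63:1/7 = 5/9

[ATE]:[GAV] = 5/9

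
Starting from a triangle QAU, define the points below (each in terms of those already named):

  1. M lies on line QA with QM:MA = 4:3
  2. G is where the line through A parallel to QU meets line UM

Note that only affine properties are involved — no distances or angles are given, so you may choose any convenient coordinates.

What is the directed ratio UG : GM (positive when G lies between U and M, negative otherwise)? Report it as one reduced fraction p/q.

Choose coordinates Q = (0, 0), A = (1, 0), U = (0, 1).
1. M lies on line QA with QM:MA = 4:3 ⇒ M = (4/7, 0)
2. G is where the line through A parallel to QU meets line UM ⇒ G = (1, -3/4)
G = U + t·(M−U) with t = 7/4, so UG:GM = t:(1−t) = 7/4:-3/4

UG:GM = -7/3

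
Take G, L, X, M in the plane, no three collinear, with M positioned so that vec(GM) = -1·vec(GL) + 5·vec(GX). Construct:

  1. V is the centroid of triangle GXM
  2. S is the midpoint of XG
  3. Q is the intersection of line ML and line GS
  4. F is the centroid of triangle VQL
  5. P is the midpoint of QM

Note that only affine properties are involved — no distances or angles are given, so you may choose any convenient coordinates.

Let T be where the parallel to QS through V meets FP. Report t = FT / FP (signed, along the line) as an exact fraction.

t = 10/13

Choose coordinates G = (0, 0), L = (1, 0), X = (0, 1), M = (-1, 5).
1. V is the centroid of triangle GXM ⇒ V = (-1/3, 2)
2. S is the midpoint of XG ⇒ S = (0, 1/2)
3. Q is the intersection of line ML and line GS ⇒ Q = (0, 5/2)
4. F is the centroid of triangle VQL ⇒ F = (2/9, 3/2)
5. P is the midpoint of QM ⇒ P = (-1/2, 15/4)
through V parallel to QS: direction (0, -2); meets FP at T = (-1/3, 42/13)
T = F + t·(P−F) with t = 10/13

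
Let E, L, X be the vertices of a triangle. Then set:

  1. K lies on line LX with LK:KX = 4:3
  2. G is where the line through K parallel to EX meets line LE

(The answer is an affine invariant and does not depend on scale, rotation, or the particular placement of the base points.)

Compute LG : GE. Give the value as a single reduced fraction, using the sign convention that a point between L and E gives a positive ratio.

Set E = (0, 0), L = (1, 0), X = (0, 1); any affine frame gives the same invariant.
1. K lies on line LX with LK:KX = 4:3 ⇒ K = (3/7, 4/7)
2. G is where the line through K parallel to EX meets line LE ⇒ G = (3/7, 0)
G = L + t·(E−L) with t = 4/7, so LG:GE = t:(1−t) = 4/7:3/7

LG:GE = 4/3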